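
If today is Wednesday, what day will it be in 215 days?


Monday

Start: Wednesday (index 2)
(2 + 215) mod 7
= 217 mod 7
= 0
Index 0 → Monday


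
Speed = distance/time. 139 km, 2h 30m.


55.6 km/h

Distance: 139 km
Time: 2h 30m = 150 min = 150/60 = 5/2 hours
Speed = 139 ÷ (5/2) = 139 × 2 / 5 = 278/5 = 55.6 km/h


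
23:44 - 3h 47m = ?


Start: 1424 minutes from midnight
Subtract: 227 minutes
Remaining: 1424 - 227 = 1197
Hours: 19, Minutes: 57

19:57


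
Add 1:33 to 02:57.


04:30

Start: 177 minutes from midnight
Add: 93 minutes
Total: 270 minutes
Hours: 270 ÷ 60 = 4 remainder 30


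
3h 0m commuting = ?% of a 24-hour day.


Time: 180 minutes
Day: 1440 minutes
Percentage = (180/1440) × 100 = 12.5%

12.5%


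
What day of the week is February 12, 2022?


Zeller's congruence:
q=12, m=14, k=21, j=20
h = (12 + ⌊13×15/5⌋ + 21 + ⌊21/4⌋ + ⌊20/4⌋ - 2×20) mod 7
= (12 + 39 + 21 + 5 + 5 - 40) mod 7
= 42 mod 7 = 0
h=0 → Saturday

Saturday


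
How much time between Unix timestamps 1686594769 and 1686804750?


Difference = 1686804750 - 1686594769 = 209981 seconds
In hours: 209981 / 3600 ≈ 58.3
In days: 209981 / 86400 ≈ 2.43

209981 seconds (58.3 hours / 2.43 days)


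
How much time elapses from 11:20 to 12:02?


0h 42m

End time in minutes: 12×60 + 2 = 722
Start time in minutes: 11×60 + 20 = 680
Difference = 722 - 680 = 42 minutes
= 0 hours 42 minutes


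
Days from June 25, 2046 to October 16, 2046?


113 days

From June 25, 2046 to October 16, 2046
Rest of June 2046: 30 - 25 = 5
Full months: July 31, August 31, September 30
Days into October 2046: 16
Total = 5 + 31 + 31 + 30 + 16 = 113 days


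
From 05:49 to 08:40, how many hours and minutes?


2h 51m

End time in minutes: 8×60 + 40 = 520
Start time in minutes: 5×60 + 49 = 349
Difference = 520 - 349 = 171 minutes
= 2 hours 51 minutes


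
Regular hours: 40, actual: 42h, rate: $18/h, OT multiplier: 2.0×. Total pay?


$792.00

Regular: 40h × $18 = $720.00
Overtime: 42 - 40 = 2h
OT pay: 2h × $18 × 2.0 = $72.00
Total = $720.00 + $72.00 = $792.00


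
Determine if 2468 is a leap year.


Rules: divisible by 4 AND (not by 100 OR by 400)
2468 ÷ 4 = 617 exactly → divisible by 4
2468 ÷ 100 = 24 remainder 68 → not divisible by 100
Divisible by 4 but not by 100 → leap year

Yes


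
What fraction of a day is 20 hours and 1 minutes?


0.8340 (83.40%)

Total minutes: 20×60 + 1 = 1201
Day = 24×60 = 1440 minutes
Fraction = 1201/1440 ≈ 0.8340
As a percentage: 1201/1440 × 100 ≈ 83.40%


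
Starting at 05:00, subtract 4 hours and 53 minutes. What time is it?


Start: 300 minutes from midnight
Subtract: 293 minutes
Remaining: 300 - 293 = 7
Hours: 0, Minutes: 7

00:07


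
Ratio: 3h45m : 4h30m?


Duration 1: 225 minutes
Duration 2: 270 minutes
Ratio = 225:270
GCD = 45
Simplified = 5:6
As a decimal: 5/6 ≈ 0.83

5:6 (0.83)


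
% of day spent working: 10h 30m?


Time: 630 minutes
Day: 1440 minutes
Percentage = (630/1440) × 100 ≈ 43.8%

43.8%


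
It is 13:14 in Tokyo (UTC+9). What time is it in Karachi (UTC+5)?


Time difference = UTC+5 - UTC+9 = -4 hours
New hour = (13 -4) mod 24
= 9 mod 24 = 9
Minutes unchanged → 09:14

09:14


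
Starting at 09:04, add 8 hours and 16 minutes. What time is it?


17:20

Start: 544 minutes from midnight
Add: 496 minutes
Total: 1040 minutes
Hours: 1040 ÷ 60 = 17 remainder 20


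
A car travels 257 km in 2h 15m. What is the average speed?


114.2 km/h

Distance: 257 km
Time: 2h 15m = 135 min = 135/60 = 9/4 hours
Speed = 257 ÷ (9/4) = 257 × 4 / 9 = 1028/9 ≈ 114.2 km/h


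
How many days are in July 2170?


31 days

Month: July (month 7)
July has 31 days


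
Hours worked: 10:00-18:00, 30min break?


Total time = (18×60+0) - (10×60+0)
= 1080 - 600 = 480 min
Minus break: 480 - 30 = 450 min
= 7h 30m

7h 30m (450 minutes)


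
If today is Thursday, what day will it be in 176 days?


Start: Thursday (index 3)
(3 + 176) mod 7
= 179 mod 7
= 4
Index 4 → Friday

Friday


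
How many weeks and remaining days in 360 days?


51 weeks 3 days

Weeks: 360 ÷ 7 = 51 remainder 3


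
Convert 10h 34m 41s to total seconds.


Hours: 10 × 3600 = 36000
Minutes: 34 × 60 = 2040
Seconds: 41
Total = 36000 + 2040 + 41 = 38081

38081 seconds


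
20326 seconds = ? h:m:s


5h 38m 46s

Hours: 20326 ÷ 3600 = 5 remainder 2326
Minutes: 2326 ÷ 60 = 38 remainder 46
Seconds: 46


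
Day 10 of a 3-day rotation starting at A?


Shifts: A, B, C
Start: A (index 0)
Day 10: (0 + 10 - 1) mod 3
= 9 mod 3
= 0
Index 0 → shift A

Shift A


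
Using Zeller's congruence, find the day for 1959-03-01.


Zeller's congruence:
q=1, m=3, k=59, j=19
h = (1 + ⌊13×4/5⌋ + 59 + ⌊59/4⌋ + ⌊19/4⌋ - 2×19) mod 7
= (1 + 10 + 59 + 14 + 4 - 38) mod 7
= 50 mod 7 = 1
h=1 → Sunday

Sunday


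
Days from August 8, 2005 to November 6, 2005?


90 days

From August 8, 2005 to November 6, 2005
Rest of August 2005: 31 - 8 = 23
Full months: September 30, October 31
Days into November 2005: 6
Total = 23 + 30 + 31 + 6 = 90 days


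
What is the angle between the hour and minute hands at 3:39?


124.5°

Hour hand = 3×30 + 39×0.5 = 109.5°
Minute hand = 39×6 = 234°
Difference = |109.5 - 234| = 124.5°


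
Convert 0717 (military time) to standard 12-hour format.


Hour: 7
7 < 12 → AM

7:17 AM


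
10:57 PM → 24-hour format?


22:57

Input: 10:57 PM
PM: 10 + 12 = 22


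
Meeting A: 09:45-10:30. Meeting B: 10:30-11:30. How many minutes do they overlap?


Meeting A: 585-630 (in minutes from midnight)
Meeting B: 630-690
Overlap start = max(585, 630) = 630
Overlap end = min(630, 690) = 630
Overlap = max(0, 630 - 630) = 0 min

0 minutes


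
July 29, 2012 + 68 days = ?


October 5, 2012

Start: July 29, 2012
Add 68 days
July 29 → August 1: 31 - 29 + 1 = 3 days (68 - 3 = 65 left)
August 1 → September 1: 31 - 1 + 1 = 31 days (65 - 31 = 34 left)
September 1 → October 1: 30 - 1 + 1 = 30 days (34 - 30 = 4 left)
October 1 + 4 = October 5, 2012


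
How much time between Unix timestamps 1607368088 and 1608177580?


Difference = 1608177580 - 1607368088 = 809492 seconds
In hours: 809492 / 3600 ≈ 224.9
In days: 809492 / 86400 ≈ 9.37

809492 seconds (224.9 hours / 9.37 days)


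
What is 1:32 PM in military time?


13:32

Input: 1:32 PM
PM: 1 + 12 = 13


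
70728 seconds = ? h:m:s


19h 38m 48s

Hours: 70728 ÷ 3600 = 19 remainder 2328
Minutes: 2328 ÷ 60 = 38 remainder 48
Seconds: 48


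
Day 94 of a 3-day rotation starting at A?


Shifts: A, B, C
Start: A (index 0)
Day 94: (0 + 94 - 1) mod 3
= 93 mod 3
= 0
Index 0 → shift A

Shift A


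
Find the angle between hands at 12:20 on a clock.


110.0°

Hour hand (12 ≡ 0 on the dial): 0×30 + 20×0.5 = 10.0°
Minute hand = 20×6 = 120°
Difference = |10.0 - 120| = 110.0°


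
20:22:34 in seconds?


73354 seconds

Hours: 20 × 3600 = 72000
Minutes: 22 × 60 = 1320
Seconds: 34
Total = 72000 + 1320 + 34 = 73354


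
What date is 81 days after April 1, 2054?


June 21, 2054

Start: April 1, 2054
Add 81 days
April 1 → May 1: 30 - 1 + 1 = 30 days (81 - 30 = 51 left)
May 1 → June 1: 31 - 1 + 1 = 31 days (51 - 31 = 20 left)
June 1 + 20 = June 21, 2054


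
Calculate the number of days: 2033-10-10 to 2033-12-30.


81 days

From October 10, 2033 to December 30, 2033
Rest of October 2033: 31 - 10 = 21
Full months: November 30
Days into December 2033: 30
Total = 21 + 30 + 30 = 81 days


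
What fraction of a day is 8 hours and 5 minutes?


0.3368 (33.68%)

Total minutes: 8×60 + 5 = 485
Day = 24×60 = 1440 minutes
Fraction = 485/1440 ≈ 0.3368
As a percentage: 485/1440 × 100 ≈ 33.68%


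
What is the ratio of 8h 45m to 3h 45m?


7:3 (2.33)

Duration 1: 525 minutes
Duration 2: 225 minutes
Ratio = 525:225
GCD = 75
Simplified = 7:3
As a decimal: 7/3 ≈ 2.33


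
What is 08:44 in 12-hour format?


8:44 AM

Hour: 8
8 < 12 → AM


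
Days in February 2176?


Month: February (month 2)
February: 28 or 29 (leap year)
2176 leap year? Yes

29 days


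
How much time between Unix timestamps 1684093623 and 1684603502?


Difference = 1684603502 - 1684093623 = 509879 seconds
In hours: 509879 / 3600 ≈ 141.6
In days: 509879 / 86400 ≈ 5.90

509879 seconds (141.6 hours / 5.90 days)


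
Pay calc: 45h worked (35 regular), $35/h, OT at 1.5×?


$1750.00

Regular: 35h × $35 = $1225.00
Overtime: 45 - 35 = 10h
OT pay: 10h × $35 × 1.5 = $525.00
Total = $1225.00 + $525.00 = $1750.00


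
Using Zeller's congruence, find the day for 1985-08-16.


Friday

Zeller's congruence:
q=16, m=8, k=85, j=19
h = (16 + ⌊13×9/5⌋ + 85 + ⌊85/4⌋ + ⌊19/4⌋ - 2×19) mod 7
= (16 + 23 + 85 + 21 + 4 - 38) mod 7
= 111 mod 7 = 6
h=6 → Friday


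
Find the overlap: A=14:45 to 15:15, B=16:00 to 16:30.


0 minutes

Meeting A: 885-915 (in minutes from midnight)
Meeting B: 960-990
Overlap start = max(885, 960) = 960
Overlap end = min(915, 990) = 915
Overlap = max(0, 915 - 960) = 0 min


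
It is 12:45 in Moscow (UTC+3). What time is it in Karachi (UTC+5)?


14:45

Time difference = UTC+5 - UTC+3 = +2 hours
New hour = (12 + 2) mod 24
= 14 mod 24 = 14
Minutes unchanged → 14:45


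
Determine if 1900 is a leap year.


No

Rules: divisible by 4 AND (not by 100 OR by 400)
1900 ÷ 4 = 475 exactly → divisible by 4
1900 ÷ 100 = 19 exactly → divisible by 100
1900 ÷ 400 = 4 remainder 300 → not divisible by 400
Divisible by 100 but not by 400 → not a leap year


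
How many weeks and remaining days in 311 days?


Weeks: 311 ÷ 7 = 44 remainder 3

44 weeks 3 days


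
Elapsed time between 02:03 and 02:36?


End time in minutes: 2×60 + 36 = 156
Start time in minutes: 2×60 + 3 = 123
Difference = 156 - 123 = 33 minutes
= 0 hours 33 minutes

0h 33m


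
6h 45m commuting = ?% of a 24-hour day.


28.1%

Time: 405 minutes
Day: 1440 minutes
Percentage = (405/1440) × 100 ≈ 28.1%


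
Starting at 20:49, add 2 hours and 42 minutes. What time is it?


23:31

Start: 1249 minutes from midnight
Add: 162 minutes
Total: 1411 minutes
Hours: 1411 ÷ 60 = 23 remainder 31


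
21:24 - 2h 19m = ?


19:05

Start: 1284 minutes from midnight
Subtract: 139 minutes
Remaining: 1284 - 139 = 1145
Hours: 19, Minutes: 5


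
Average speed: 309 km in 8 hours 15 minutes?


Distance: 309 km
Time: 8h 15m = 495 min = 495/60 = 33/4 hours
Speed = 309 ÷ (33/4) = 309 × 4 / 33 = 1236/33 ≈ 37.5 km/h

37.5 km/h


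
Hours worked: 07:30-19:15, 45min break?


11h 0m (660 minutes)

Total time = (19×60+15) - (7×60+30)
= 1155 - 450 = 705 min
Minus break: 705 - 45 = 660 min
= 11h 0m


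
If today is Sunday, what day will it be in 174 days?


Start: Sunday (index 6)
(6 + 174) mod 7
= 180 mod 7
= 5
Index 5 → Saturday

Saturday


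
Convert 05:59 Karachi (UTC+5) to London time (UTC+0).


Time difference = UTC+0 - UTC+5 = -5 hours
New hour = (5 -5) mod 24
= 0 mod 24 = 0
Minutes unchanged → 00:59

00:59


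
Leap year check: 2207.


Rules: divisible by 4 AND (not by 100 OR by 400)
2207 ÷ 4 = 551 remainder 3 → not divisible by 4
Not divisible by 4 → not a leap year

No


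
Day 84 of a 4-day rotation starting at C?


Shift B

Shifts: A, B, C, D
Start: C (index 2)
Day 84: (2 + 84 - 1) mod 4
= 85 mod 4
= 1
Index 1 → shift B


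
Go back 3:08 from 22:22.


Start: 1342 minutes from midnight
Subtract: 188 minutes
Remaining: 1342 - 188 = 1154
Hours: 19, Minutes: 14

19:14


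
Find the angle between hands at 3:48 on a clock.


Hour hand = 3×30 + 48×0.5 = 114.0°
Minute hand = 48×6 = 288°
Difference = |114.0 - 288| = 174.0°

174.0°


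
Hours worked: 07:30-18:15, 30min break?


Total time = (18×60+15) - (7×60+30)
= 1095 - 450 = 645 min
Minus break: 645 - 30 = 615 min
= 10h 15m

10h 15m (615 minutes)


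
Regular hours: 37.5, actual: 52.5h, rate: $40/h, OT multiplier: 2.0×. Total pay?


Regular: 37.5h × $40 = $1500.00
Overtime: 52.5 - 37.5 = 15.0h
OT pay: 15.0h × $40 × 2.0 = $1200.00
Total = $1500.00 + $1200.00 = $2700.00

$2700.00


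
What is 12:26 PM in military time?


12:26

Input: 12:26 PM
12 PM → 12 (noon)


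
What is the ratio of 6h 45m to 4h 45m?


Duration 1: 405 minutes
Duration 2: 285 minutes
Ratio = 405:285
GCD = 15
Simplified = 27:19
As a decimal: 27/19 ≈ 1.42

27:19 (1.42)


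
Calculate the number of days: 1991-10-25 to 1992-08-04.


From October 25, 1991 to August 4, 1992
Rest of October 1991: 31 - 25 = 6
Full months: November 30, December 31, January 31, February 1992 29, March 31, April 30, May 31, June 30, July 31
Days into August 1992: 4
Total = 6 + 30 + 31 + 31 + 29 + 31 + 30 + 31 + 30 + 31 + 4 = 284 days

284 days


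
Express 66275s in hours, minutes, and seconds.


18h 24m 35s

Hours: 66275 ÷ 3600 = 18 remainder 1475
Minutes: 1475 ÷ 60 = 24 remainder 35
Seconds: 35


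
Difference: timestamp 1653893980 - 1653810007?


83973 seconds (23.3 hours / 0.97 days)

Difference = 1653893980 - 1653810007 = 83973 seconds
In hours: 83973 / 3600 ≈ 23.3
In days: 83973 / 86400 ≈ 0.97


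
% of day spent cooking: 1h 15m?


5.2%

Time: 75 minutes
Day: 1440 minutes
Percentage = (75/1440) × 100 ≈ 5.2%


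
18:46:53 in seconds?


67613 seconds

Hours: 18 × 3600 = 64800
Minutes: 46 × 60 = 2760
Seconds: 53
Total = 64800 + 2760 + 53 = 67613


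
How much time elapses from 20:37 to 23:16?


2h 39m

End time in minutes: 23×60 + 16 = 1396
Start time in minutes: 20×60 + 37 = 1237
Difference = 1396 - 1237 = 159 minutes
= 2 hours 39 minutes


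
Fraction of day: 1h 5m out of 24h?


Total minutes: 1×60 + 5 = 65
Day = 24×60 = 1440 minutes
Fraction = 65/1440 ≈ 0.0451
As a percentage: 65/1440 × 100 ≈ 4.51%

0.0451 (4.51%)


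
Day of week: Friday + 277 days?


Start: Friday (index 4)
(4 + 277) mod 7
= 281 mod 7
= 1
Index 1 → Tuesday

Tuesday


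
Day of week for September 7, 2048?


Zeller's congruence:
q=7, m=9, k=48, j=20
h = (7 + ⌊13×10/5⌋ + 48 + ⌊48/4⌋ + ⌊20/4⌋ - 2×20) mod 7
= (7 + 26 + 48 + 12 + 5 - 40) mod 7
= 58 mod 7 = 2
h=2 → Monday

Monday


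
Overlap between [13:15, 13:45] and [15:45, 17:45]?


0 minutes

Meeting A: 795-825 (in minutes from midnight)
Meeting B: 945-1065
Overlap start = max(795, 945) = 945
Overlap end = min(825, 1065) = 825
Overlap = max(0, 825 - 945) = 0 min


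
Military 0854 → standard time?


8:54 AM

Hour: 8
8 < 12 → AM


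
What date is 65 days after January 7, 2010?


March 13, 2010

Start: January 7, 2010
Add 65 days
January 7 → February 1: 31 - 7 + 1 = 25 days (65 - 25 = 40 left)
February 1 → March 1: 28 - 1 + 1 = 28 days (40 - 28 = 12 left)
March 1 + 12 = March 13, 2010


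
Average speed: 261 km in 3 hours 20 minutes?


Distance: 261 km
Time: 3h 20m = 200 min = 200/60 = 10/3 hours
Speed = 261 ÷ (10/3) = 261 × 3 / 10 = 783/10 = 78.3 km/h

78.3 km/h


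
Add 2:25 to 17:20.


Start: 1040 minutes from midnight
Add: 145 minutes
Total: 1185 minutes
Hours: 1185 ÷ 60 = 19 remainder 45

19:45


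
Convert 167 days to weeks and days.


Weeks: 167 ÷ 7 = 23 remainder 6

23 weeks 6 days


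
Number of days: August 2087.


Month: August (month 8)
August has 31 days

31 days


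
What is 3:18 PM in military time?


Input: 3:18 PM
PM: 3 + 12 = 15

15:18


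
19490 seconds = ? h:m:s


Hours: 19490 ÷ 3600 = 5 remainder 1490
Minutes: 1490 ÷ 60 = 24 remainder 50
Seconds: 50

5h 24m 50s


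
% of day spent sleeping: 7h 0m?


Time: 420 minutes
Day: 1440 minutes
Percentage = (420/1440) × 100 ≈ 29.2%

29.2%


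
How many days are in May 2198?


31 days

Month: May (month 5)
May has 31 days


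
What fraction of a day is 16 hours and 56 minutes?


0.7056 (70.56%)

Total minutes: 16×60 + 56 = 1016
Day = 24×60 = 1440 minutes
Fraction = 1016/1440 ≈ 0.7056
As a percentage: 1016/1440 × 100 ≈ 70.56%


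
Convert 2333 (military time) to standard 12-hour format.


11:33 PM

Hour: 23
23 - 12 = 11 → PM


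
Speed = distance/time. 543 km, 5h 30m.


98.7 km/h

Distance: 543 km
Time: 5h 30m = 330 min = 330/60 = 11/2 hours
Speed = 543 ÷ (11/2) = 543 × 2 / 11 = 1086/11 ≈ 98.7 km/h


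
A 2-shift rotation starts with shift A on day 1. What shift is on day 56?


Shifts: A, B
Start: A (index 0)
Day 56: (0 + 56 - 1) mod 2
= 55 mod 2
= 1
Index 1 → shift B

Shift B


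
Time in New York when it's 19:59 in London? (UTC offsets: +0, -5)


Time difference = UTC-5 - UTC+0 = -5 hours
New hour = (19 -5) mod 24
= 14 mod 24 = 14
Minutes unchanged → 14:59

14:59


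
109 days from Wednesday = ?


Sunday

Start: Wednesday (index 2)
(2 + 109) mod 7
= 111 mod 7
= 6
Index 6 → Sunday


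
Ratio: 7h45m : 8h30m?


Duration 1: 465 minutes
Duration 2: 510 minutes
Ratio = 465:510
GCD = 15
Simplified = 31:34
As a decimal: 31/34 ≈ 0.91

31:34 (0.91)


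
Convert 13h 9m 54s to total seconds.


Hours: 13 × 3600 = 46800
Minutes: 9 × 60 = 540
Seconds: 54
Total = 46800 + 540 + 54 = 47394

47394 seconds


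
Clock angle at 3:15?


Hour hand = 3×30 + 15×0.5 = 97.5°
Minute hand = 15×6 = 90°
Difference = |97.5 - 90| = 7.5°

7.5°


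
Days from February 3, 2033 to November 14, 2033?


From February 3, 2033 to November 14, 2033
Rest of February 2033: 28 - 3 = 25
Full months: March 31, April 30, May 31, June 30, July 31, August 31, September 30, October 31
Days into November 2033: 14
Total = 25 + 31 + 30 + 31 + 30 + 31 + 31 + 30 + 31 + 14 = 284 days

284 days


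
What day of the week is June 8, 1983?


Wednesday

Zeller's congruence:
q=8, m=6, k=83, j=19
h = (8 + ⌊13×7/5⌋ + 83 + ⌊83/4⌋ + ⌊19/4⌋ - 2×19) mod 7
= (8 + 18 + 83 + 20 + 4 - 38) mod 7
= 95 mod 7 = 4
h=4 → Wednesday


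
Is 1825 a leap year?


Rules: divisible by 4 AND (not by 100 OR by 400)
1825 ÷ 4 = 456 remainder 1 → not divisible by 4
Not divisible by 4 → not a leap year

No


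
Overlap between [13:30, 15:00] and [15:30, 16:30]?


Meeting A: 810-900 (in minutes from midnight)
Meeting B: 930-990
Overlap start = max(810, 930) = 930
Overlap end = min(900, 990) = 900
Overlap = max(0, 900 - 930) = 0 min

0 minutes


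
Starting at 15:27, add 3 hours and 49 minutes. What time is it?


Start: 927 minutes from midnight
Add: 229 minutes
Total: 1156 minutes
Hours: 1156 ÷ 60 = 19 remainder 16

19:16


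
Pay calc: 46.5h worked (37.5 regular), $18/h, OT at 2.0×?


Regular: 37.5h × $18 = $675.00
Overtime: 46.5 - 37.5 = 9.0h
OT pay: 9.0h × $18 × 2.0 = $324.00
Total = $675.00 + $324.00 = $999.00

$999.00


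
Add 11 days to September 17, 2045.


Start: September 17, 2045
Add 11 days
September 17 + 11 = September 28, 2045

September 28, 2045


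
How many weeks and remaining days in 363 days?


51 weeks 6 days

Weeks: 363 ÷ 7 = 51 remainder 6


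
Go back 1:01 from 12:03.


11:02

Start: 723 minutes from midnight
Subtract: 61 minutes
Remaining: 723 - 61 = 662
Hours: 11, Minutes: 2


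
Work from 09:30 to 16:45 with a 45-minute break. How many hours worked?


Total time = (16×60+45) - (9×60+30)
= 1005 - 570 = 435 min
Minus break: 435 - 45 = 390 min
= 6h 30m

6h 30m (390 minutes)


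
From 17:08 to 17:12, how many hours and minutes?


0h 4m

End time in minutes: 17×60 + 12 = 1032
Start time in minutes: 17×60 + 8 = 1028
Difference = 1032 - 1028 = 4 minutes
= 0 hours 4 minutes


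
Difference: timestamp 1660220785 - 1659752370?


Difference = 1660220785 - 1659752370 = 468415 seconds
In hours: 468415 / 3600 ≈ 130.1
In days: 468415 / 86400 ≈ 5.42

468415 seconds (130.1 hours / 5.42 days)


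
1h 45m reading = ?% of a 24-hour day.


7.3%

Time: 105 minutes
Day: 1440 minutes
Percentage = (105/1440) × 100 ≈ 7.3%


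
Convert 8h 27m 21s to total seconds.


Hours: 8 × 3600 = 28800
Minutes: 27 × 60 = 1620
Seconds: 21
Total = 28800 + 1620 + 21 = 30441

30441 seconds


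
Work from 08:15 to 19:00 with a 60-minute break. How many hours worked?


9h 45m (585 minutes)

Total time = (19×60+0) - (8×60+15)
= 1140 - 495 = 645 min
Minus break: 645 - 60 = 585 min
= 9h 45m


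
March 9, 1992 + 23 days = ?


Start: March 9, 1992
Add 23 days
March 9 → April 1: 31 - 9 + 1 = 23 days (23 - 23 = 0 left)
Land exactly on April 1, 1992

April 1, 1992


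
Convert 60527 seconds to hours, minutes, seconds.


16h 48m 47s

Hours: 60527 ÷ 3600 = 16 remainder 2927
Minutes: 2927 ÷ 60 = 48 remainder 47
Seconds: 47


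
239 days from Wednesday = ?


Thursday

Start: Wednesday (index 2)
(2 + 239) mod 7
= 241 mod 7
= 3
Index 3 → Thursday


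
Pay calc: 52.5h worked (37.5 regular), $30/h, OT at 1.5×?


$1800.00

Regular: 37.5h × $30 = $1125.00
Overtime: 52.5 - 37.5 = 15.0h
OT pay: 15.0h × $30 × 1.5 = $675.00
Total = $1125.00 + $675.00 = $1800.00


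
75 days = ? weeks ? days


10 weeks 5 days

Weeks: 75 ÷ 7 = 10 remainder 5


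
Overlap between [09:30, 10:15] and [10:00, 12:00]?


15 minutes

Meeting A: 570-615 (in minutes from midnight)
Meeting B: 600-720
Overlap start = max(570, 600) = 600
Overlap end = min(615, 720) = 615
Overlap = max(0, 615 - 600) = 15 min


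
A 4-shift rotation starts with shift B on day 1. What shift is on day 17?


Shift B

Shifts: A, B, C, D
Start: B (index 1)
Day 17: (1 + 17 - 1) mod 4
= 17 mod 4
= 1
Index 1 → shift B


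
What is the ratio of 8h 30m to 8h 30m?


Duration 1: 510 minutes
Duration 2: 510 minutes
Ratio = 510:510
GCD = 510
Simplified = 1:1
As a decimal: 1/1 = 1.00

1:1 (1.00)


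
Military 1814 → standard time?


Hour: 18
18 - 12 = 6 → PM

6:14 PM


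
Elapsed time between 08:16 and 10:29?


End time in minutes: 10×60 + 29 = 629
Start time in minutes: 8×60 + 16 = 496
Difference = 629 - 496 = 133 minutes
= 2 hours 13 minutes

2h 13m


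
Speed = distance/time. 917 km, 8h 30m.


Distance: 917 km
Time: 8h 30m = 510 min = 510/60 = 17/2 hours
Speed = 917 ÷ (17/2) = 917 × 2 / 17 = 1834/17 ≈ 107.9 km/h

107.9 km/h


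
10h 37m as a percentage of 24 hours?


Total minutes: 10×60 + 37 = 637
Day = 24×60 = 1440 minutes
Fraction = 637/1440 ≈ 0.4424
As a percentage: 637/1440 × 100 ≈ 44.24%

0.4424 (44.24%)


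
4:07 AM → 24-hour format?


Input: 4:07 AM
AM hour stays: 4

04:07


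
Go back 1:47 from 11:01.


Start: 661 minutes from midnight
Subtract: 107 minutes
Remaining: 661 - 107 = 554
Hours: 9, Minutes: 14

09:14


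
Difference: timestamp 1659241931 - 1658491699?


750232 seconds (208.4 hours / 8.68 days)

Difference = 1659241931 - 1658491699 = 750232 seconds
In hours: 750232 / 3600 ≈ 208.4
In days: 750232 / 86400 ≈ 8.68


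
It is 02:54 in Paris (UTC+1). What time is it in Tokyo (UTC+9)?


10:54

Time difference = UTC+9 - UTC+1 = +8 hours
New hour = (2 + 8) mod 24
= 10 mod 24 = 10
Minutes unchanged → 10:54


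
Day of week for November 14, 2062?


Zeller's congruence:
q=14, m=11, k=62, j=20
h = (14 + ⌊13×12/5⌋ + 62 + ⌊62/4⌋ + ⌊20/4⌋ - 2×20) mod 7
= (14 + 31 + 62 + 15 + 5 - 40) mod 7
= 87 mod 7 = 3
h=3 → Tuesday

Tuesday


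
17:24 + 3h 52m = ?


Start: 1044 minutes from midnight
Add: 232 minutes
Total: 1276 minutes
Hours: 1276 ÷ 60 = 21 remainder 16

21:16


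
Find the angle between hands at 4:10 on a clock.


Hour hand = 4×30 + 10×0.5 = 125.0°
Minute hand = 10×6 = 60°
Difference = |125.0 - 60| = 65.0°

65.0°


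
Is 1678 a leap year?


Rules: divisible by 4 AND (not by 100 OR by 400)
1678 ÷ 4 = 419 remainder 2 → not divisible by 4
Not divisible by 4 → not a leap year

No


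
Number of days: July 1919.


Month: July (month 7)
July has 31 days

31 days


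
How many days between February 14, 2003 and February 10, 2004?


361 days

From February 14, 2003 to February 10, 2004
Rest of February 2003: 28 - 14 = 14
Full months: March 31, April 30, May 31, June 30, July 31, August 31, September 30, October 31, November 30, December 31, January 31
Days into February 2004: 10
Total = 14 + 31 + 30 + 31 + 30 + 31 + 31 + 30 + 31 + 30 + 31 + 31 + 10 = 361 days


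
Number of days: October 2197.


31 days

Month: October (month 10)
October has 31 days


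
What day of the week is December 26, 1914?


Zeller's congruence:
q=26, m=12, k=14, j=19
h = (26 + ⌊13×13/5⌋ + 14 + ⌊14/4⌋ + ⌊19/4⌋ - 2×19) mod 7
= (26 + 33 + 14 + 3 + 4 - 38) mod 7
= 42 mod 7 = 0
h=0 → Saturday

Saturday


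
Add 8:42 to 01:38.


10:20

Start: 98 minutes from midnight
Add: 522 minutes
Total: 620 minutes
Hours: 620 ÷ 60 = 10 remainder 20


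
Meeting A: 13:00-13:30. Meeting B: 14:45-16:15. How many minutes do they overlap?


Meeting A: 780-810 (in minutes from midnight)
Meeting B: 885-975
Overlap start = max(780, 885) = 885
Overlap end = min(810, 975) = 810
Overlap = max(0, 810 - 885) = 0 min

0 minutes


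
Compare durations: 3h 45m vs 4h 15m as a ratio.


15:17 (0.88)

Duration 1: 225 minutes
Duration 2: 255 minutes
Ratio = 225:255
GCD = 15
Simplified = 15:17
As a decimal: 15/17 ≈ 0.88


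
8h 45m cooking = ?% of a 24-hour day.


36.5%

Time: 525 minutes
Day: 1440 minutes
Percentage = (525/1440) × 100 ≈ 36.5%


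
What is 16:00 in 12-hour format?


Hour: 16
16 - 12 = 4 → PM

4:00 PM


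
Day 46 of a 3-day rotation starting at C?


Shifts: A, B, C
Start: C (index 2)
Day 46: (2 + 46 - 1) mod 3
= 47 mod 3
= 2
Index 2 → shift C

Shift C


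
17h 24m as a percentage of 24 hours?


0.7250 (72.50%)

Total minutes: 17×60 + 24 = 1044
Day = 24×60 = 1440 minutes
Fraction = 1044/1440 = 0.7250
As a percentage: 1044/1440 × 100 = 72.50%


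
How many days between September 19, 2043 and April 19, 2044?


213 days

From September 19, 2043 to April 19, 2044
Rest of September 2043: 30 - 19 = 11
Full months: October 31, November 30, December 31, January 31, February 2044 29, March 31
Days into April 2044: 19
Total = 11 + 31 + 30 + 31 + 31 + 29 + 31 + 19 = 213 days


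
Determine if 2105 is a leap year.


No

Rules: divisible by 4 AND (not by 100 OR by 400)
2105 ÷ 4 = 526 remainder 1 → not divisible by 4
Not divisible by 4 → not a leap year


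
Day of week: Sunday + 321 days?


Saturday

Start: Sunday (index 6)
(6 + 321) mod 7
= 327 mod 7
= 5
Index 5 → Saturday


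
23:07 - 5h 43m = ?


Start: 1387 minutes from midnight
Subtract: 343 minutes
Remaining: 1387 - 343 = 1044
Hours: 17, Minutes: 24

17:24


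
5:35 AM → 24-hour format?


05:35

Input: 5:35 AM
AM hour stays: 5


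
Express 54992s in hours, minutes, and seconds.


15h 16m 32s

Hours: 54992 ÷ 3600 = 15 remainder 992
Minutes: 992 ÷ 60 = 16 remainder 32
Seconds: 32


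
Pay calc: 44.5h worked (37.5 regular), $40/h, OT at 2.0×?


$2060.00

Regular: 37.5h × $40 = $1500.00
Overtime: 44.5 - 37.5 = 7.0h
OT pay: 7.0h × $40 × 2.0 = $560.00
Total = $1500.00 + $560.00 = $2060.00


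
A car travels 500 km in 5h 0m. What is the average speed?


100.0 km/h

Distance: 500 km
Time: 5 hours
Speed = 500 / 5 = 100.0 km/h


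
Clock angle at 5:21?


34.5°

Hour hand = 5×30 + 21×0.5 = 160.5°
Minute hand = 21×6 = 126°
Difference = |160.5 - 126| = 34.5°


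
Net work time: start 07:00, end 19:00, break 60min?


Total time = (19×60+0) - (7×60+0)
= 1140 - 420 = 720 min
Minus break: 720 - 60 = 660 min
= 11h 0m

11h 0m (660 minutes)


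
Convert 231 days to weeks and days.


Weeks: 231 ÷ 7 = 33 remainder 0

33 weeks 0 days


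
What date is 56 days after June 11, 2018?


August 6, 2018

Start: June 11, 2018
Add 56 days
June 11 → July 1: 30 - 11 + 1 = 20 days (56 - 20 = 36 left)
July 1 → August 1: 31 - 1 + 1 = 31 days (36 - 31 = 5 left)
August 1 + 5 = August 6, 2018


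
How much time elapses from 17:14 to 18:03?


End time in minutes: 18×60 + 3 = 1083
Start time in minutes: 17×60 + 14 = 1034
Difference = 1083 - 1034 = 49 minutes
= 0 hours 49 minutes

0h 49m


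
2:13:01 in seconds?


Hours: 2 × 3600 = 7200
Minutes: 13 × 60 = 780
Seconds: 1
Total = 7200 + 780 + 1 = 7981

7981 seconds


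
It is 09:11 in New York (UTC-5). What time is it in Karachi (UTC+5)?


Time difference = UTC+5 - UTC-5 = +10 hours
New hour = (9 + 10) mod 24
= 19 mod 24 = 19
Minutes unchanged → 19:11

19:11


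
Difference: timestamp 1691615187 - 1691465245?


149942 seconds (41.7 hours / 1.74 days)

Difference = 1691615187 - 1691465245 = 149942 seconds
In hours: 149942 / 3600 ≈ 41.7
In days: 149942 / 86400 ≈ 1.74


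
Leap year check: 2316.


Rules: divisible by 4 AND (not by 100 OR by 400)
2316 ÷ 4 = 579 exactly → divisible by 4
2316 ÷ 100 = 23 remainder 16 → not divisible by 100
Divisible by 4 but not by 100 → leap year

Yes


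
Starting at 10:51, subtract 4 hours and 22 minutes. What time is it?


06:29

Start: 651 minutes from midnight
Subtract: 262 minutes
Remaining: 651 - 262 = 389
Hours: 6, Minutes: 29


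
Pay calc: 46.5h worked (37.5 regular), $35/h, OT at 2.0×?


$1942.50

Regular: 37.5h × $35 = $1312.50
Overtime: 46.5 - 37.5 = 9.0h
OT pay: 9.0h × $35 × 2.0 = $630.00
Total = $1312.50 + $630.00 = $1942.50


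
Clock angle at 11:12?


Hour hand = 11×30 + 12×0.5 = 336.0°
Minute hand = 12×6 = 72°
Difference = |336.0 - 72| = 264.0°
Since > 180°: 360 - 264.0 = 96.0°

96.0°


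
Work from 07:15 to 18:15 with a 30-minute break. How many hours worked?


Total time = (18×60+15) - (7×60+15)
= 1095 - 435 = 660 min
Minus break: 660 - 30 = 630 min
= 10h 30m

10h 30m (630 minutes)


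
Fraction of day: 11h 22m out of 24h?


Total minutes: 11×60 + 22 = 682
Day = 24×60 = 1440 minutes
Fraction = 682/1440 ≈ 0.4736
As a percentage: 682/1440 × 100 ≈ 47.36%

0.4736 (47.36%)


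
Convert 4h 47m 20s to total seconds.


Hours: 4 × 3600 = 14400
Minutes: 47 × 60 = 2820
Seconds: 20
Total = 14400 + 2820 + 20 = 17240

17240 seconds


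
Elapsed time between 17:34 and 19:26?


End time in minutes: 19×60 + 26 = 1166
Start time in minutes: 17×60 + 34 = 1054
Difference = 1166 - 1054 = 112 minutes
= 1 hours 52 minutes

1h 52m


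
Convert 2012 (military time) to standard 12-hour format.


8:12 PM

Hour: 20
20 - 12 = 8 → PM


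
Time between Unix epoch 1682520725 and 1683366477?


Difference = 1683366477 - 1682520725 = 845752 seconds
In hours: 845752 / 3600 ≈ 234.9
In days: 845752 / 86400 ≈ 9.79

845752 seconds (234.9 hours / 9.79 days)


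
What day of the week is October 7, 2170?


Zeller's congruence:
q=7, m=10, k=70, j=21
h = (7 + ⌊13×11/5⌋ + 70 + ⌊70/4⌋ + ⌊21/4⌋ - 2×21) mod 7
= (7 + 28 + 70 + 17 + 5 - 42) mod 7
= 85 mod 7 = 1
h=1 → Sunday

Sunday


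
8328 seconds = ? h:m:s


2h 18m 48s

Hours: 8328 ÷ 3600 = 2 remainder 1128
Minutes: 1128 ÷ 60 = 18 remainder 48
Seconds: 48


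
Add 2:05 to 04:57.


Start: 297 minutes from midnight
Add: 125 minutes
Total: 422 minutes
Hours: 422 ÷ 60 = 7 remainder 2

07:02


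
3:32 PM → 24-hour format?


Input: 3:32 PM
PM: 3 + 12 = 15

15:32


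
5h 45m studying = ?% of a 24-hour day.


Time: 345 minutes
Day: 1440 minutes
Percentage = (345/1440) × 100 ≈ 24.0%

24.0%


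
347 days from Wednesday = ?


Start: Wednesday (index 2)
(2 + 347) mod 7
= 349 mod 7
= 6
Index 6 → Sunday

Sunday


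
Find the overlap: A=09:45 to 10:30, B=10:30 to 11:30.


0 minutes

Meeting A: 585-630 (in minutes from midnight)
Meeting B: 630-690
Overlap start = max(585, 630) = 630
Overlap end = min(630, 690) = 630
Overlap = max(0, 630 - 630) = 0 min


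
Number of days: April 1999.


30 days

Month: April (month 4)
April has 30 days


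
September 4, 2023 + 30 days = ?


Start: September 4, 2023
Add 30 days
September 4 → October 1: 30 - 4 + 1 = 27 days (30 - 27 = 3 left)
October 1 + 3 = October 4, 2023

October 4, 2023


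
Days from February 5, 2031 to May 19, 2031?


From February 5, 2031 to May 19, 2031
Rest of February 2031: 28 - 5 = 23
Full months: March 31, April 30
Days into May 2031: 19
Total = 23 + 31 + 30 + 19 = 103 days

103 days


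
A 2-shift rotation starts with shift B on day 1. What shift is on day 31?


Shift B

Shifts: A, B
Start: B (index 1)
Day 31: (1 + 31 - 1) mod 2
= 31 mod 2
= 1
Index 1 → shift B


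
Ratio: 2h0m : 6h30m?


4:13 (0.31)

Duration 1: 120 minutes
Duration 2: 390 minutes
Ratio = 120:390
GCD = 30
Simplified = 4:13
As a decimal: 4/13 ≈ 0.31


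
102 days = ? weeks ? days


14 weeks 4 days

Weeks: 102 ÷ 7 = 14 remainder 4


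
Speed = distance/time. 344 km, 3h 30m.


98.3 km/h

Distance: 344 km
Time: 3h 30m = 210 min = 210/60 = 7/2 hours
Speed = 344 ÷ (7/2) = 344 × 2 / 7 = 688/7 ≈ 98.3 km/h


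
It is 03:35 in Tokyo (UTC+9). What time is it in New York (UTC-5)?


13:35 (previous day)

Time difference = UTC-5 - UTC+9 = -14 hours
New hour = (3 -14) mod 24
= -11 mod 24 = 13
Minutes unchanged → 13:35; -11 < 0 → previous day


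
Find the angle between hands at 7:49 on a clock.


59.5°

Hour hand = 7×30 + 49×0.5 = 234.5°
Minute hand = 49×6 = 294°
Difference = |234.5 - 294| = 59.5°


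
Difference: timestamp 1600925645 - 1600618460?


Difference = 1600925645 - 1600618460 = 307185 seconds
In hours: 307185 / 3600 ≈ 85.3
In days: 307185 / 86400 ≈ 3.56

307185 seconds (85.3 hours / 3.56 days)


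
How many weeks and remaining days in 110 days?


Weeks: 110 ÷ 7 = 15 remainder 5

15 weeks 5 days


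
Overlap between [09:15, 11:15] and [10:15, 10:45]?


30 minutes

Meeting A: 555-675 (in minutes from midnight)
Meeting B: 615-645
Overlap start = max(555, 615) = 615
Overlap end = min(675, 645) = 645
Overlap = max(0, 645 - 615) = 30 min


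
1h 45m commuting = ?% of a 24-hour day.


7.3%

Time: 105 minutes
Day: 1440 minutes
Percentage = (105/1440) × 100 ≈ 7.3%


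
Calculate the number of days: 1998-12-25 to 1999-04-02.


98 days

From December 25, 1998 to April 2, 1999
Rest of December 1998: 31 - 25 = 6
Full months: January 31, February 1999 28, March 31
Days into April 1999: 2
Total = 6 + 31 + 28 + 31 + 2 = 98 days


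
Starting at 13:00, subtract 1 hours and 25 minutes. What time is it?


Start: 780 minutes from midnight
Subtract: 85 minutes
Remaining: 780 - 85 = 695
Hours: 11, Minutes: 35

11:35


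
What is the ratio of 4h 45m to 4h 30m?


19:18 (1.06)

Duration 1: 285 minutes
Duration 2: 270 minutes
Ratio = 285:270
GCD = 15
Simplified = 19:18
As a decimal: 19/18 ≈ 1.06


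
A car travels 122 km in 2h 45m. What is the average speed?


Distance: 122 km
Time: 2h 45m = 165 min = 165/60 = 11/4 hours
Speed = 122 ÷ (11/4) = 122 × 4 / 11 = 488/11 ≈ 44.4 km/h

44.4 km/h


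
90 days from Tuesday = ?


Monday

Start: Tuesday (index 1)
(1 + 90) mod 7
= 91 mod 7
= 0
Index 0 → Monday


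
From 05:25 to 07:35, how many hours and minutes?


2h 10m

End time in minutes: 7×60 + 35 = 455
Start time in minutes: 5×60 + 25 = 325
Difference = 455 - 325 = 130 minutes
= 2 hours 10 minutes


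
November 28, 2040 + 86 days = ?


Start: November 28, 2040
Add 86 days
November 28 → December 1: 30 - 28 + 1 = 3 days (86 - 3 = 83 left)
December 1 → January 1: 31 - 1 + 1 = 31 days (83 - 31 = 52 left)
January 1 → February 1: 31 - 1 + 1 = 31 days (52 - 31 = 21 left)
February 1 + 21 = February 22, 2041

February 22, 2041


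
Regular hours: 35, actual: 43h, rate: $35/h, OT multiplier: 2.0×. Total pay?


Regular: 35h × $35 = $1225.00
Overtime: 43 - 35 = 8h
OT pay: 8h × $35 × 2.0 = $560.00
Total = $1225.00 + $560.00 = $1785.00

$1785.00


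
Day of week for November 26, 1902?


Wednesday

Zeller's congruence:
q=26, m=11, k=2, j=19
h = (26 + ⌊13×12/5⌋ + 2 + ⌊2/4⌋ + ⌊19/4⌋ - 2×19) mod 7
= (26 + 31 + 2 + 0 + 4 - 38) mod 7
= 25 mod 7 = 4
h=4 → Wednesday


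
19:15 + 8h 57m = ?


04:12 (next day)

Start: 1155 minutes from midnight
Add: 537 minutes
Total: 1692 minutes
Hours: 1692 ÷ 60 = 28 remainder 12
28 ≥ 24 → 28 - 24 = 4 (next day)


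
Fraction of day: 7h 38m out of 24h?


0.3181 (31.81%)

Total minutes: 7×60 + 38 = 458
Day = 24×60 = 1440 minutes
Fraction = 458/1440 ≈ 0.3181
As a percentage: 458/1440 × 100 ≈ 31.81%


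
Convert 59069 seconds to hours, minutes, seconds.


Hours: 59069 ÷ 3600 = 16 remainder 1469
Minutes: 1469 ÷ 60 = 24 remainder 29
Seconds: 29

16h 24m 29s


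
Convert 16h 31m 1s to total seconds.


59461 seconds

Hours: 16 × 3600 = 57600
Minutes: 31 × 60 = 1860
Seconds: 1
Total = 57600 + 1860 + 1 = 59461


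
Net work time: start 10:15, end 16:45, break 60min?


5h 30m (330 minutes)

Total time = (16×60+45) - (10×60+15)
= 1005 - 615 = 390 min
Minus break: 390 - 60 = 330 min
= 5h 30m


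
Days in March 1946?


Month: March (month 3)
March has 31 days

31 days


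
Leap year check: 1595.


Rules: divisible by 4 AND (not by 100 OR by 400)
1595 ÷ 4 = 398 remainder 3 → not divisible by 4
Not divisible by 4 → not a leap year

No


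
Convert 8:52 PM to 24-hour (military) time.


Input: 8:52 PM
PM: 8 + 12 = 20

20:52


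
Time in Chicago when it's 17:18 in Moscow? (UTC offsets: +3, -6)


Time difference = UTC-6 - UTC+3 = -9 hours
New hour = (17 -9) mod 24
= 8 mod 24 = 8
Minutes unchanged → 08:18

08:18


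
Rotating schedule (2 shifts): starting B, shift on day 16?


Shifts: A, B
Start: B (index 1)
Day 16: (1 + 16 - 1) mod 2
= 16 mod 2
= 0
Index 0 → shift A

Shift A


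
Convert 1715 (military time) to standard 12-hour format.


5:15 PM

Hour: 17
17 - 12 = 5 → PM


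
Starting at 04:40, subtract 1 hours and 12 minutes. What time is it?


03:28

Start: 280 minutes from midnight
Subtract: 72 minutes
Remaining: 280 - 72 = 208
Hours: 3, Minutes: 28


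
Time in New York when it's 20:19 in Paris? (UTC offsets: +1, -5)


14:19

Time difference = UTC-5 - UTC+1 = -6 hours
New hour = (20 -6) mod 24
= 14 mod 24 = 14
Minutes unchanged → 14:19


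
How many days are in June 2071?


Month: June (month 6)
June has 30 days

30 days


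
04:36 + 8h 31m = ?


Start: 276 minutes from midnight
Add: 511 minutes
Total: 787 minutes
Hours: 787 ÷ 60 = 13 remainder 7

13:07


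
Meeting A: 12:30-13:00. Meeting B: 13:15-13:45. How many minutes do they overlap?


0 minutes

Meeting A: 750-780 (in minutes from midnight)
Meeting B: 795-825
Overlap start = max(750, 795) = 795
Overlap end = min(780, 825) = 780
Overlap = max(0, 780 - 795) = 0 min


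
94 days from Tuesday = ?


Start: Tuesday (index 1)
(1 + 94) mod 7
= 95 mod 7
= 4
Index 4 → Friday

Friday


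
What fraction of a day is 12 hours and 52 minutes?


0.5361 (53.61%)

Total minutes: 12×60 + 52 = 772
Day = 24×60 = 1440 minutes
Fraction = 772/1440 ≈ 0.5361
As a percentage: 772/1440 × 100 ≈ 53.61%


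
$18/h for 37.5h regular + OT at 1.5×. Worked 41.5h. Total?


Regular: 37.5h × $18 = $675.00
Overtime: 41.5 - 37.5 = 4.0h
OT pay: 4.0h × $18 × 1.5 = $108.00
Total = $675.00 + $108.00 = $783.00

$783.00


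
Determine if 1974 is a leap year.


No

Rules: divisible by 4 AND (not by 100 OR by 400)
1974 ÷ 4 = 493 remainder 2 → not divisible by 4
Not divisible by 4 → not a leap year


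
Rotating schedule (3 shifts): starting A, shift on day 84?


Shift C

Shifts: A, B, C
Start: A (index 0)
Day 84: (0 + 84 - 1) mod 3
= 83 mod 3
= 2
Index 2 → shift C
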